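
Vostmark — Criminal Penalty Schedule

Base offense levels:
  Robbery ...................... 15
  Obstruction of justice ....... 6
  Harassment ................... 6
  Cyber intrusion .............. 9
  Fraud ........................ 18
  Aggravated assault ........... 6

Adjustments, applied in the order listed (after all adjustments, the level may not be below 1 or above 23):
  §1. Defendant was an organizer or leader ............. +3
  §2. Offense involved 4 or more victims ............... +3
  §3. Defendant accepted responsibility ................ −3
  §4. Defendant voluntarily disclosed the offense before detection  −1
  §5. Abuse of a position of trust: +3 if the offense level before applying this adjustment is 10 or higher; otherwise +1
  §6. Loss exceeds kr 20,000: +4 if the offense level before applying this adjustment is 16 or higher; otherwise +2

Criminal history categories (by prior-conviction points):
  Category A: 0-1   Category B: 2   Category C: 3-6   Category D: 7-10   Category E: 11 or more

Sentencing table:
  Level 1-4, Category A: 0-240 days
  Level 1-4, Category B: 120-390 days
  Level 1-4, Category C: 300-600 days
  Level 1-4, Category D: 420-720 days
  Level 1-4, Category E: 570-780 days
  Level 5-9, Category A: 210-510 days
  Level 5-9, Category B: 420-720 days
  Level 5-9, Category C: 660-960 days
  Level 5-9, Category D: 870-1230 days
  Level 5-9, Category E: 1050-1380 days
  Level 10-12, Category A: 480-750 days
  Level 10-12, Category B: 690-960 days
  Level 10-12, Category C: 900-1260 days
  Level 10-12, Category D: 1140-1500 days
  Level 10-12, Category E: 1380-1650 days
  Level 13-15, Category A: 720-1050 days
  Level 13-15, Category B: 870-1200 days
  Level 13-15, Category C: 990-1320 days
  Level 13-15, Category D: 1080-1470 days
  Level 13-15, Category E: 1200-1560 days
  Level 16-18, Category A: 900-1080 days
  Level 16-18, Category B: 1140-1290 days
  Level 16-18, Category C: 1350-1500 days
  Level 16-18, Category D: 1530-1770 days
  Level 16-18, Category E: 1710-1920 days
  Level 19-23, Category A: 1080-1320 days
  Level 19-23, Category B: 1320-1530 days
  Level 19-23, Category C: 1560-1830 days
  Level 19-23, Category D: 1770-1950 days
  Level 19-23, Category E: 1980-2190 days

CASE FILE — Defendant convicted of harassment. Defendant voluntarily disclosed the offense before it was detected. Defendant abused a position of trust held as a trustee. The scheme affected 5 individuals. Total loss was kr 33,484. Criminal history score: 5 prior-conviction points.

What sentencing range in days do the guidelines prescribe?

900-1260 days

Base offense level for harassment: 6.
§1 does not apply.
§2 applies: 6 + 3 = 9.
§4 applies: 9 − 1 = 8.
§5 applies (level before this adjustment is 8 < 10, so +1): 8 + 1 = 9.
§6 applies (level before this adjustment is 9 < 16, so +2): 9 + 2 = 11.
Final offense level: 11.
Criminal history: 5 prior points → Category C (3-6).
Level 11 falls in the 10-12 band.
Grid: Level 10-12 × Category C = 900-1260 days.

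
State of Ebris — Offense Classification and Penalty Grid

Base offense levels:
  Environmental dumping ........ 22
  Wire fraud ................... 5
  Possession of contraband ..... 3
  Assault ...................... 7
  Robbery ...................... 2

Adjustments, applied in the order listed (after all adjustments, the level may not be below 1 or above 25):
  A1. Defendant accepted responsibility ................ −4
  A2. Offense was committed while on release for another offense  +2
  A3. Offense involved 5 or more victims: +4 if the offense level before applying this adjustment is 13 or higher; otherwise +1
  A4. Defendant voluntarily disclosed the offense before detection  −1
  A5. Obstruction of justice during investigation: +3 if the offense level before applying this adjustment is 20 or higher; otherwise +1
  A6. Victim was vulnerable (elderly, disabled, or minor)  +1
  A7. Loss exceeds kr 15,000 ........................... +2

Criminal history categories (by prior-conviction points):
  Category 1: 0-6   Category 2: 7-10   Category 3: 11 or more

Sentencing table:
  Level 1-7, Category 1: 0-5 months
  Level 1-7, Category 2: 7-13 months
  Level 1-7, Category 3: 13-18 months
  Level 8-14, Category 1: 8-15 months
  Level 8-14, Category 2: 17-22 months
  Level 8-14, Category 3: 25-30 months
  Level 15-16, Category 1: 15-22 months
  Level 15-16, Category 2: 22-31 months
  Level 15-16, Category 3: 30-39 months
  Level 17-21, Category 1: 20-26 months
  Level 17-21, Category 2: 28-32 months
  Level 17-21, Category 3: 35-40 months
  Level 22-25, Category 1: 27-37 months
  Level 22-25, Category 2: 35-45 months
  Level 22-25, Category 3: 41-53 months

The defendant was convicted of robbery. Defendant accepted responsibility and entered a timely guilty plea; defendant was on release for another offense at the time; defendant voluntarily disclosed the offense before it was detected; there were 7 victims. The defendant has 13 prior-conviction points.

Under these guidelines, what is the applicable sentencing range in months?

Base offense level for robbery: 2.
A1 applies: 2 − 4 = -2.
A2 applies: -2 + 2 = 0.
A3 applies (level before this adjustment is 0 < 13, so +1): 0 + 1 = 1.
A4 applies: 1 − 1 = 0.
A6 does not apply.
Level 0 is below the minimum of 1; floored at 1.
Final offense level: 1.
Criminal history: 13 prior points → Category 3 (11+).
Level 1 falls in the 1-7 band.
Grid: Level 1-7 × Category 3 = 13-18 months.

13-18 months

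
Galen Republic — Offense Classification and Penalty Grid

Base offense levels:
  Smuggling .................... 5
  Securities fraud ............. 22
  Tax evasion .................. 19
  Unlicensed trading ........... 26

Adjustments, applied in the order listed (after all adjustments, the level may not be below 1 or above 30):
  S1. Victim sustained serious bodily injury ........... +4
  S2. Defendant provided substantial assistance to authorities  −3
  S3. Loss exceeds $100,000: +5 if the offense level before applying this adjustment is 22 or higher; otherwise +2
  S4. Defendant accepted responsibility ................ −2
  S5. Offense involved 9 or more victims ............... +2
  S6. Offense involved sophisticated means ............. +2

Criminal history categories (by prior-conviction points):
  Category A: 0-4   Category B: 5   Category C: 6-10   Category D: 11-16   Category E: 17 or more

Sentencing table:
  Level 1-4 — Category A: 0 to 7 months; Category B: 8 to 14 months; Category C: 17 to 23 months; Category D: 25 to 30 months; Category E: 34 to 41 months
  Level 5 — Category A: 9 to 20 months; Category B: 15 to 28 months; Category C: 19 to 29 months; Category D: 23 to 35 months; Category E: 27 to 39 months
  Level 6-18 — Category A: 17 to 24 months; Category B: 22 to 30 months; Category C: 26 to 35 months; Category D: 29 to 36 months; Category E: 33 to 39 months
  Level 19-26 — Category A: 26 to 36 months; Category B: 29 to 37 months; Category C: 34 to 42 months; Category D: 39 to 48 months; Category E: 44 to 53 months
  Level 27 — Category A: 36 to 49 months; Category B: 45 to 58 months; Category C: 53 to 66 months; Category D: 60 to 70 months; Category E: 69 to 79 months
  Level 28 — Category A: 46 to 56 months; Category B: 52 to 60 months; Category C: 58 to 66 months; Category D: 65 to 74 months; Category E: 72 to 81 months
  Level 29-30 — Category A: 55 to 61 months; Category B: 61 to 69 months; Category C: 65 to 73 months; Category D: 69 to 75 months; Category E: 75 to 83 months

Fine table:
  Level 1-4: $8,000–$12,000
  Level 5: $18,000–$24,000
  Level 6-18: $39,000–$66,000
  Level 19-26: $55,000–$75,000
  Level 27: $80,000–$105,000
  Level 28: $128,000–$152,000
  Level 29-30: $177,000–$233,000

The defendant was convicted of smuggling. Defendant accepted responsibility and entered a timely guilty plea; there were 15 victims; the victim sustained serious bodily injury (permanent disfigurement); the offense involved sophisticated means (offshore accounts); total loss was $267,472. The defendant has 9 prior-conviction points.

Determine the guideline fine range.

Base offense level for smuggling: 5.
S1 applies: 5 + 4 = 9.
S3 applies (level before this adjustment is 9 < 22, so +2): 9 + 2 = 11.
S4 applies: 11 − 2 = 9.
S5 applies: 9 + 2 = 11.
S6 applies: 11 + 2 = 13.
Final offense level: 13.
Level 13 falls in the 6-18 band.
Fine table: Level 6-18 → $39,000–$66,000.

$39,000–$66,000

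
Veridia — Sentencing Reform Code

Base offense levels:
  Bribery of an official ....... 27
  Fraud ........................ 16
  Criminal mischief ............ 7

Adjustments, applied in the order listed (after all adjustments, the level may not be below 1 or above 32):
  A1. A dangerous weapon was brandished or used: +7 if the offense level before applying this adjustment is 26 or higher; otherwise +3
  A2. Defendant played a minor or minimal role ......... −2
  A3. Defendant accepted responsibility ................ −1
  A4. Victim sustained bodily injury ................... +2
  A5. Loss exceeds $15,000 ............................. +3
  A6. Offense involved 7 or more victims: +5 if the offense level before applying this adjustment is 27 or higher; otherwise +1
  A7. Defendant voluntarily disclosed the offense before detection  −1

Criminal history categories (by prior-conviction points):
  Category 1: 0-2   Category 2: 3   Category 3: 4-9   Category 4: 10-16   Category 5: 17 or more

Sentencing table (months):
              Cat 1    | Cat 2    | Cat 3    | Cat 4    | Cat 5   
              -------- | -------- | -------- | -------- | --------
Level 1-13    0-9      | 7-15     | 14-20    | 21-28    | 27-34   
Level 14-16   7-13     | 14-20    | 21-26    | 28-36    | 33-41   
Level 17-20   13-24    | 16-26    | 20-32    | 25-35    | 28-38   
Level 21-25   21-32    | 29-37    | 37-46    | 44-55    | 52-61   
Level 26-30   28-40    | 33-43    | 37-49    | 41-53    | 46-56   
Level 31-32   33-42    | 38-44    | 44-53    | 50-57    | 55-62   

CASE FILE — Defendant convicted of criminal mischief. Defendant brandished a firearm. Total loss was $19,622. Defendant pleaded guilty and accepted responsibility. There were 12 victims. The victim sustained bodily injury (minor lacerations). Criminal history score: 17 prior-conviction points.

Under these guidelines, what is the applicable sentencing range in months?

33-41 months

Base offense level for criminal mischief: 7.
A1 applies (level before this adjustment is 7 < 26, so +3): 7 + 3 = 10.
A3 applies: 10 − 1 = 9.
A4 applies: 9 + 2 = 11.
A5 applies: 11 + 3 = 14.
A6 applies (level before this adjustment is 14 < 27, so +1): 14 + 1 = 15.
A7 does not apply.
Final offense level: 15.
Criminal history: 17 prior points → Category 5 (17+).
Level 15 falls in the 14-16 band.
Grid: Level 14-16 × Category 5 = 33-41 months.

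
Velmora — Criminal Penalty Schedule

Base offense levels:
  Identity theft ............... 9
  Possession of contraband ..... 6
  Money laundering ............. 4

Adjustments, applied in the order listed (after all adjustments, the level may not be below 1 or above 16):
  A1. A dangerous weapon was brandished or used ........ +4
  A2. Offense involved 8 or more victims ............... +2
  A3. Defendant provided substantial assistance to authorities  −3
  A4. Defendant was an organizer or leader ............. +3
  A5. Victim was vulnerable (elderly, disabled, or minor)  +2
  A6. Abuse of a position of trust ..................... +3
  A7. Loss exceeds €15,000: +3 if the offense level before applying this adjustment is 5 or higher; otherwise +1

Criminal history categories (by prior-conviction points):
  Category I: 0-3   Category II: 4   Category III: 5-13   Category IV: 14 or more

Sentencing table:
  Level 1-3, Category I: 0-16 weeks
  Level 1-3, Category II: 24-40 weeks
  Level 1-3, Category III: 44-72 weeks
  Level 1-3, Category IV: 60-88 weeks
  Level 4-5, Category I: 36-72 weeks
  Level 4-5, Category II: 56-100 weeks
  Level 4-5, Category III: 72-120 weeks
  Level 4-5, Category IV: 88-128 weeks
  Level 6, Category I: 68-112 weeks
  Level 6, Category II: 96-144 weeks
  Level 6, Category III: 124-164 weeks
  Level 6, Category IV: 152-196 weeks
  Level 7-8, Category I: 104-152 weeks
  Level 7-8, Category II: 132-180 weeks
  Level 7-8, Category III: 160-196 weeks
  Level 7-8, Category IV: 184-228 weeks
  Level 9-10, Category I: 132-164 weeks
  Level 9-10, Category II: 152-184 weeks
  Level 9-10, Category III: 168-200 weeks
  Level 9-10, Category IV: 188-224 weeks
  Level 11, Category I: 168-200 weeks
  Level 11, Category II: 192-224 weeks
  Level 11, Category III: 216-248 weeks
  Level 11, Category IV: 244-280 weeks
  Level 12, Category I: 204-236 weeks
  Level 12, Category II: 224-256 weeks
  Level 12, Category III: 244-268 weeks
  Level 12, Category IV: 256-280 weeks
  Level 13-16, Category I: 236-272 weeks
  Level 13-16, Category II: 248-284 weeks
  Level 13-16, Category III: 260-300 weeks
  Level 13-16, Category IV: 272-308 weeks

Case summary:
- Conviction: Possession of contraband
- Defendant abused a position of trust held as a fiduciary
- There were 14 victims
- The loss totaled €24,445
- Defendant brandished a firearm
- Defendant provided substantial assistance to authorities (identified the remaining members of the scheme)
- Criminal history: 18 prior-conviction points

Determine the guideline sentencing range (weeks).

272-308 weeks

Base offense level for possession of contraband: 6.
A1 applies: 6 + 4 = 10.
A2 applies: 10 + 2 = 12.
A3 applies: 12 − 3 = 9.
A5 does not apply.
A6 applies: 9 + 3 = 12.
A7 applies (level before this adjustment is 12 ≥ 5, so +3): 12 + 3 = 15.
Final offense level: 15.
Criminal history: 18 prior points → Category IV (14+).
Level 15 falls in the 13-16 band.
Grid: Level 13-16 × Category IV = 272-308 weeks.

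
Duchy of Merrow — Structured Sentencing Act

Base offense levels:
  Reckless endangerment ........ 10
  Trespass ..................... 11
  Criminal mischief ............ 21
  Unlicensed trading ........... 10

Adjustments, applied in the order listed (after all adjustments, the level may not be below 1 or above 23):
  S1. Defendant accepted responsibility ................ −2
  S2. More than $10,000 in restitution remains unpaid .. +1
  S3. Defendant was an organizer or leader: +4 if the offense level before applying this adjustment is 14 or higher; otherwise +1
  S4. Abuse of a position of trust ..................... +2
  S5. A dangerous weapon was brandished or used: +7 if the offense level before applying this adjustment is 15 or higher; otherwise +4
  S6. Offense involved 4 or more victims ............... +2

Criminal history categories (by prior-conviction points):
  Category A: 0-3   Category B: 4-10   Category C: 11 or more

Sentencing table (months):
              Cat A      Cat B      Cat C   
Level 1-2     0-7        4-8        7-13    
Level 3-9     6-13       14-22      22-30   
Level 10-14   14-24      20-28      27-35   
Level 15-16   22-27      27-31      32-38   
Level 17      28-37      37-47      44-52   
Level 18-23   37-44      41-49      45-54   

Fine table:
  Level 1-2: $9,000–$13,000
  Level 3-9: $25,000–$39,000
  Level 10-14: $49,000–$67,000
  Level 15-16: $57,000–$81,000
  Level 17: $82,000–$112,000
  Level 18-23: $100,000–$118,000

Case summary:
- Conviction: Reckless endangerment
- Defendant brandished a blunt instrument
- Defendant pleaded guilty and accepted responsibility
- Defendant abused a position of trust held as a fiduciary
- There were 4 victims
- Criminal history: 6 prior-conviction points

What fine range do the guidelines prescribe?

Base offense level for reckless endangerment: 10.
S1 applies: 10 − 2 = 8.
S4 applies: 8 + 2 = 10.
S5 applies (level before this adjustment is 10 < 15, so +4): 10 + 4 = 14.
S6 applies: 14 + 2 = 16.
Final offense level: 16.
Level 16 falls in the 15-16 band.
Fine table: Level 15-16 → $57,000–$81,000.

$57,000–$81,000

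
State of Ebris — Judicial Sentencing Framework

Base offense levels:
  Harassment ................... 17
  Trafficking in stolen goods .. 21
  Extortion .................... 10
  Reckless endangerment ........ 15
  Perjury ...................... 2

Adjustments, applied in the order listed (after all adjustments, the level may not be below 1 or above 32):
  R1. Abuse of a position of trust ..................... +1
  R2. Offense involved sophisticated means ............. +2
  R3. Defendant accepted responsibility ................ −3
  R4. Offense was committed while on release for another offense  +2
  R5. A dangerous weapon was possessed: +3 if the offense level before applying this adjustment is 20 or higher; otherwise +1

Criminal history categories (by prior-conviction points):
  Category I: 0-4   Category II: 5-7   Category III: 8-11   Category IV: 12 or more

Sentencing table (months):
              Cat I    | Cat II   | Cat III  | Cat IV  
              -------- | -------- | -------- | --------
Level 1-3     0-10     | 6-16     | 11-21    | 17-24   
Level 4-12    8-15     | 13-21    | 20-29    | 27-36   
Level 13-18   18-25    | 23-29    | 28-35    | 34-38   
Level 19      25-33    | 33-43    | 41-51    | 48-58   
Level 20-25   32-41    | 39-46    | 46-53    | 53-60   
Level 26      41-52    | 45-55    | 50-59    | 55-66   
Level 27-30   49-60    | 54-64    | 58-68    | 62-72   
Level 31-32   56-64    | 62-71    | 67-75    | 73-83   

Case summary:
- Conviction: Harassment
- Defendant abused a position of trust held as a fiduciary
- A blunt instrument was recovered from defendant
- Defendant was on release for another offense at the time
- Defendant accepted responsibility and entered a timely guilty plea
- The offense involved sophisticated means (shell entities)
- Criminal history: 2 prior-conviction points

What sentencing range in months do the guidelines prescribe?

32-41 months

Base offense level for harassment: 17.
R1 applies: 17 + 1 = 18.
R2 applies: 18 + 2 = 20.
R3 applies: 20 − 3 = 17.
R4 applies: 17 + 2 = 19.
R5 applies (level before this adjustment is 19 < 20, so +1): 19 + 1 = 20.
Final offense level: 20.
Criminal history: 2 prior points → Category I (0-4).
Level 20 falls in the 20-25 band.
Grid: Level 20-25 × Category I = 32-41 months.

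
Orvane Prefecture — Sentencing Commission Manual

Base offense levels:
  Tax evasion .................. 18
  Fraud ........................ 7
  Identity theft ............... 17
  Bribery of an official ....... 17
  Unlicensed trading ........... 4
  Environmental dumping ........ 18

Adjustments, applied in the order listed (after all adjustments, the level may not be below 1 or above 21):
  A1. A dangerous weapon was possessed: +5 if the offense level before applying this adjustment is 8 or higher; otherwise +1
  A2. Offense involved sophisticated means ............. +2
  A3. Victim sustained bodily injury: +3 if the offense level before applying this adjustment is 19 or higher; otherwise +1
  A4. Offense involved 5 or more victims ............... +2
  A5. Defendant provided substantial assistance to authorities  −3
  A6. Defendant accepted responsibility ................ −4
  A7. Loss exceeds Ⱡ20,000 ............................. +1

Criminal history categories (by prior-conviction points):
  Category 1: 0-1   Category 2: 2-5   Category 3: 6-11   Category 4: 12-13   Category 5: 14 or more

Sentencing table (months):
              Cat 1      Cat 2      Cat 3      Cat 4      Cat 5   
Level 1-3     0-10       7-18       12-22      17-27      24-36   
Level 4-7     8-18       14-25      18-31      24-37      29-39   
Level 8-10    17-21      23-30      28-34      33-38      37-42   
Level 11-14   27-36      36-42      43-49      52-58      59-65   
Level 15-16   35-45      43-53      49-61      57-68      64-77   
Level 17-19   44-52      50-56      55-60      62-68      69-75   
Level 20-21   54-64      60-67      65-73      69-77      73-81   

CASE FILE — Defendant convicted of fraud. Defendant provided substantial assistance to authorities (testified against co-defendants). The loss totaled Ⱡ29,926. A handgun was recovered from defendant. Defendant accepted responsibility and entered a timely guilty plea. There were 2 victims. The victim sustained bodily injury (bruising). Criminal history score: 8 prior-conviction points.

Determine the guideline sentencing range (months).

Base offense level for fraud: 7.
A1 applies (level before this adjustment is 7 < 8, so +1): 7 + 1 = 8.
A3 applies (level before this adjustment is 8 < 19, so +1): 8 + 1 = 9.
A5 applies: 9 − 3 = 6.
A6 applies: 6 − 4 = 2.
A7 applies: 2 + 1 = 3.
Final offense level: 3.
Criminal history: 8 prior points → Category 3 (6-11).
Level 3 falls in the 1-3 band.
Grid: Level 1-3 × Category 3 = 12-22 months.

12-22 months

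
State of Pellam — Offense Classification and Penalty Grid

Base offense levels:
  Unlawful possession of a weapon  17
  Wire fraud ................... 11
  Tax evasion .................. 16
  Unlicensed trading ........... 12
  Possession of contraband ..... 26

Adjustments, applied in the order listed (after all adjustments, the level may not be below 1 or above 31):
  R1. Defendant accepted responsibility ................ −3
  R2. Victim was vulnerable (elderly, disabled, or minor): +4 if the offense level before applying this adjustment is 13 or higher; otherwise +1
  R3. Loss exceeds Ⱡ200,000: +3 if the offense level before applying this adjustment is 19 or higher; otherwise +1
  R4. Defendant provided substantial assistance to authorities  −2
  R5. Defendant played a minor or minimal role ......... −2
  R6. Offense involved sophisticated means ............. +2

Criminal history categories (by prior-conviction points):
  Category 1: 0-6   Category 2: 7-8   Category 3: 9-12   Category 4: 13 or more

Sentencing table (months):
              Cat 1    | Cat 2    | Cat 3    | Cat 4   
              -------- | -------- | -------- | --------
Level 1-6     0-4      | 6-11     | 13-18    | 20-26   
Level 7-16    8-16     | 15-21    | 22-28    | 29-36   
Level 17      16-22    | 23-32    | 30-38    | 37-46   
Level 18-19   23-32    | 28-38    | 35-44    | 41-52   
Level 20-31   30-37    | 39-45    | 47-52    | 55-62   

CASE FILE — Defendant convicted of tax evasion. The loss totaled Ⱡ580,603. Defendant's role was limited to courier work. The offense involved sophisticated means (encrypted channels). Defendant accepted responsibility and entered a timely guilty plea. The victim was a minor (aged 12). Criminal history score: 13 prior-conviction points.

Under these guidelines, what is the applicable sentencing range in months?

41-52 months

Base offense level for tax evasion: 16.
R1 applies: 16 − 3 = 13.
R2 applies (level before this adjustment is 13 ≥ 13, so +4): 13 + 4 = 17.
R3 applies (level before this adjustment is 17 < 19, so +1): 17 + 1 = 18.
R4 does not apply.
R5 applies: 18 − 2 = 16.
R6 applies: 16 + 2 = 18.
Final offense level: 18.
Criminal history: 13 prior points → Category 4 (13+).
Level 18 falls in the 18-19 band.
Grid: Level 18-19 × Category 4 = 41-52 months.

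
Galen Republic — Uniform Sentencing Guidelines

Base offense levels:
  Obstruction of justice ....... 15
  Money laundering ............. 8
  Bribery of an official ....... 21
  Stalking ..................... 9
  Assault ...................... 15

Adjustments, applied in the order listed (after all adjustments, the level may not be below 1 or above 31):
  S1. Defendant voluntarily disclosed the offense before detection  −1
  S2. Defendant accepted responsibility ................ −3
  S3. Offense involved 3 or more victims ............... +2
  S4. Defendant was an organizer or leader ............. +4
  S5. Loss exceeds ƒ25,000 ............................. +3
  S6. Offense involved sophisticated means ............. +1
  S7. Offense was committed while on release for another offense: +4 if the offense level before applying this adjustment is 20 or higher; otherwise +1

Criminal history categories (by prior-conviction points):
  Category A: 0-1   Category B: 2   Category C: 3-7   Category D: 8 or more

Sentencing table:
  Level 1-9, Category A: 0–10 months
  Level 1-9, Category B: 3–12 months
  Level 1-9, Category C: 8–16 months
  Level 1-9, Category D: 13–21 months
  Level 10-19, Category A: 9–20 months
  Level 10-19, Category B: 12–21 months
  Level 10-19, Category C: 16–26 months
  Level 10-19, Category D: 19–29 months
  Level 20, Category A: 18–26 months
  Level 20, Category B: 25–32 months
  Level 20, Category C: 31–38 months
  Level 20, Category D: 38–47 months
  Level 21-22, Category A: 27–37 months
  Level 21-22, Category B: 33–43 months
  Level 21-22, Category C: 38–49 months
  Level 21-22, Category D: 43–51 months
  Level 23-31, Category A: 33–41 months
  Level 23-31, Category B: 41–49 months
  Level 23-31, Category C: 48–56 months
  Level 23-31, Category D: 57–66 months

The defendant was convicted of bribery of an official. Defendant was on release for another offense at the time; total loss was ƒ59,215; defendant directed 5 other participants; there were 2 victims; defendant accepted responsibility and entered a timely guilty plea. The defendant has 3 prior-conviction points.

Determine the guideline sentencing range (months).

Base offense level for bribery of an official: 21.
S1 does not apply.
S2 applies: 21 − 3 = 18.
S4 applies: 18 + 4 = 22.
S5 applies: 22 + 3 = 25.
S6 does not apply.
S7 applies (level before this adjustment is 25 ≥ 20, so +4): 25 + 4 = 29.
Final offense level: 29.
Criminal history: 3 prior points → Category C (3-7).
Level 29 falls in the 23-31 band.
Grid: Level 23-31 × Category C = 48-56 months.

48-56 months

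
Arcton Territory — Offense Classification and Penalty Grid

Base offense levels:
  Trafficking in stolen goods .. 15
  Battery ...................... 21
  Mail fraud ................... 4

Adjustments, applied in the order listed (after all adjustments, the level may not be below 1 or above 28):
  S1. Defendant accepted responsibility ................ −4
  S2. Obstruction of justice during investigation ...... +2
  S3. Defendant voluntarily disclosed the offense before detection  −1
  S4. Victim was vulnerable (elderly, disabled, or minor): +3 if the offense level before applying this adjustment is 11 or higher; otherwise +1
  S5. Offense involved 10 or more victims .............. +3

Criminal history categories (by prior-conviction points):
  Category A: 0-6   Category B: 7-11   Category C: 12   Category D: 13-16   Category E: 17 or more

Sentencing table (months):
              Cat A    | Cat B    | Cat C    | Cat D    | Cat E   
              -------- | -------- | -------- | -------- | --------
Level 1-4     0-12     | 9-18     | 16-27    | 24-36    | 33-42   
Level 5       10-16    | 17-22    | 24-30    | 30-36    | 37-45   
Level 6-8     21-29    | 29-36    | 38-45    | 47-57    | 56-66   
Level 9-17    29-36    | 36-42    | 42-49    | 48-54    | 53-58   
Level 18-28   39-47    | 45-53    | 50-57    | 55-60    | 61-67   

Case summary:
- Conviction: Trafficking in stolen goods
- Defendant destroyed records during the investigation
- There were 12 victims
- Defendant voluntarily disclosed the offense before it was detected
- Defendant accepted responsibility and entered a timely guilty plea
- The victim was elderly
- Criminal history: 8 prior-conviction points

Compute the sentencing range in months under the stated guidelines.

45-53 months

Base offense level for trafficking in stolen goods: 15.
S1 applies: 15 − 4 = 11.
S2 applies: 11 + 2 = 13.
S3 applies: 13 − 1 = 12.
S4 applies (level before this adjustment is 12 ≥ 11, so +3): 12 + 3 = 15.
S5 applies: 15 + 3 = 18.
Final offense level: 18.
Criminal history: 8 prior points → Category B (7-11).
Level 18 falls in the 18-28 band.
Grid: Level 18-28 × Category B = 45-53 months.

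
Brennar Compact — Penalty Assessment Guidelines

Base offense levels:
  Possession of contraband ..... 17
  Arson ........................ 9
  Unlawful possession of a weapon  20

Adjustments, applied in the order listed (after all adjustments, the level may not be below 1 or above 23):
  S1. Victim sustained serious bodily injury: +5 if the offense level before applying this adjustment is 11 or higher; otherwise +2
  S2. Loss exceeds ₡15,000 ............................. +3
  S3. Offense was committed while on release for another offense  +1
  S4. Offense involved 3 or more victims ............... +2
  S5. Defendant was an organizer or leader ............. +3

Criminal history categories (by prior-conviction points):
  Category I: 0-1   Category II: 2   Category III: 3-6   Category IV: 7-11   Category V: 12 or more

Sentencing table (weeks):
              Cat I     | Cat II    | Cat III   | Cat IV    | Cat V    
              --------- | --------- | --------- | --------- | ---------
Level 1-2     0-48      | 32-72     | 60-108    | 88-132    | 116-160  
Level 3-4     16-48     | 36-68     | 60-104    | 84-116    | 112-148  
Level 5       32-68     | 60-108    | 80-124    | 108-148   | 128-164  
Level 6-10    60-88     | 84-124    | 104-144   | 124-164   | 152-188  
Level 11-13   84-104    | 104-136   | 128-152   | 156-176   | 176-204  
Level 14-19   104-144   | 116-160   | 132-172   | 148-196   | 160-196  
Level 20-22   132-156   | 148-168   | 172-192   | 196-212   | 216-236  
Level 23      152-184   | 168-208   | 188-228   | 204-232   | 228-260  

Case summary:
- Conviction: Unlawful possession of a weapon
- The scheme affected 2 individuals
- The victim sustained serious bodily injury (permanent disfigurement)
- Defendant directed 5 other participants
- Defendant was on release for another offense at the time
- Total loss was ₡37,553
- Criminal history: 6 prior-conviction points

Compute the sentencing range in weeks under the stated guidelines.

Base offense level for unlawful possession of a weapon: 20.
S1 applies (level before this adjustment is 20 ≥ 11, so +5): 20 + 5 = 25.
S2 applies: 25 + 3 = 28.
S3 applies: 28 + 1 = 29.
S4 does not apply.
S5 applies: 29 + 3 = 32.
Level 32 exceeds the maximum of 23; capped at 23.
Final offense level: 23.
Criminal history: 6 prior points → Category III (3-6).
Level 23 falls in the 23 band.
Grid: Level 23 × Category III = 188-228 weeks.

188-228 weeks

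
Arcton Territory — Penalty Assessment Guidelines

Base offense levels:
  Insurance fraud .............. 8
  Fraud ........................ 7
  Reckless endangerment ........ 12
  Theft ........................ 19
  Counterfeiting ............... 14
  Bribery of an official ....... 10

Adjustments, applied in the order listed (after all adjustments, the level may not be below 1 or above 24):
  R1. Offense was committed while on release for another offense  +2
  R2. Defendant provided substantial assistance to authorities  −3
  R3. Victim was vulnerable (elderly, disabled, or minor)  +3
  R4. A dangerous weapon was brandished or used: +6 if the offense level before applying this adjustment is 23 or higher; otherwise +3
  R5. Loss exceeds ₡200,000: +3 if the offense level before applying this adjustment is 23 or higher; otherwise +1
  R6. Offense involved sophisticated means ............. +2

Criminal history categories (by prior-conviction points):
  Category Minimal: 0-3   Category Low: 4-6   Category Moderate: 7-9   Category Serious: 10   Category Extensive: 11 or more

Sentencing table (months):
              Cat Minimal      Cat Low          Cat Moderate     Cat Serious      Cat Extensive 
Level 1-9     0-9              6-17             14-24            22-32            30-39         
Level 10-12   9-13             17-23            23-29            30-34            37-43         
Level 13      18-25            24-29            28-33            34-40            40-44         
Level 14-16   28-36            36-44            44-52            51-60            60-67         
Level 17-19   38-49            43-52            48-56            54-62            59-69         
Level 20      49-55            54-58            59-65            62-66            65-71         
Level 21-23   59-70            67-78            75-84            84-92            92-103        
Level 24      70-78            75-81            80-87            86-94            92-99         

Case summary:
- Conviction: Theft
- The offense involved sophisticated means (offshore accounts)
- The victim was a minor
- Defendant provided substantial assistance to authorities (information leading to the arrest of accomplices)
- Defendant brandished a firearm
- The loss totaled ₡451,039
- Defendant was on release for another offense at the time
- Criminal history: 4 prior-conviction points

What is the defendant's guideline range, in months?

75-81 months

Base offense level for theft: 19.
R1 applies: 19 + 2 = 21.
R2 applies: 21 − 3 = 18.
R3 applies: 18 + 3 = 21.
R4 applies (level before this adjustment is 21 < 23, so +3): 21 + 3 = 24.
R5 applies (level before this adjustment is 24 ≥ 23, so +3): 24 + 3 = 27.
R6 applies: 27 + 2 = 29.
Level 29 exceeds the maximum of 24; capped at 24.
Final offense level: 24.
Criminal history: 4 prior points → Category Low (4-6).
Level 24 falls in the 24 band.
Grid: Level 24 × Category Low = 75-81 months.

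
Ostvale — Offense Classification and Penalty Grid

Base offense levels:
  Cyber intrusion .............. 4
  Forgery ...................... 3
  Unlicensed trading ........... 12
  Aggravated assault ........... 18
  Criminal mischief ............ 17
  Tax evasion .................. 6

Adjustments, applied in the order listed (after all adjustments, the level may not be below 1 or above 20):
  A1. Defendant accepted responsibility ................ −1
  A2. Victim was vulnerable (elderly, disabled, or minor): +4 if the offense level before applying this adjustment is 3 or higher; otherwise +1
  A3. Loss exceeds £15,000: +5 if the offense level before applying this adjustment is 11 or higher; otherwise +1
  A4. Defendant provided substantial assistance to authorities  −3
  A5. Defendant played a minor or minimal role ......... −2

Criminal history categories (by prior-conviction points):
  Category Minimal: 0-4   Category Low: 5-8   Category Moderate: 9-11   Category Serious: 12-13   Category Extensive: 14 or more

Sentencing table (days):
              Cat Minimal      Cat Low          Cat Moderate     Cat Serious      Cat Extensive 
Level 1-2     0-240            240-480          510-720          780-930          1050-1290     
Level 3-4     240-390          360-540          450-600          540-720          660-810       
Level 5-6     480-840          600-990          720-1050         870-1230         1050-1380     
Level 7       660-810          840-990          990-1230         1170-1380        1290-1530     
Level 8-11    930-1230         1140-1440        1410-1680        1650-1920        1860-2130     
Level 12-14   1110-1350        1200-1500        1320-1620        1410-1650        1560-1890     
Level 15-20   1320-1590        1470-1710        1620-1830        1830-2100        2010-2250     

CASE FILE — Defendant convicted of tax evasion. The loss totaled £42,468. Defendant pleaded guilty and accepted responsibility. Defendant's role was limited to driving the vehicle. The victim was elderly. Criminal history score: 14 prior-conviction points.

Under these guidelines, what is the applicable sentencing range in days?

Base offense level for tax evasion: 6.
A1 applies: 6 − 1 = 5.
A2 applies (level before this adjustment is 5 ≥ 3, so +4): 5 + 4 = 9.
A3 applies (level before this adjustment is 9 < 11, so +1): 9 + 1 = 10.
A4 does not apply.
A5 applies: 10 − 2 = 8.
Final offense level: 8.
Criminal history: 14 prior points → Category Extensive (14+).
Level 8 falls in the 8-11 band.
Grid: Level 8-11 × Category Extensive = 1860-2130 days.

1860-2130 days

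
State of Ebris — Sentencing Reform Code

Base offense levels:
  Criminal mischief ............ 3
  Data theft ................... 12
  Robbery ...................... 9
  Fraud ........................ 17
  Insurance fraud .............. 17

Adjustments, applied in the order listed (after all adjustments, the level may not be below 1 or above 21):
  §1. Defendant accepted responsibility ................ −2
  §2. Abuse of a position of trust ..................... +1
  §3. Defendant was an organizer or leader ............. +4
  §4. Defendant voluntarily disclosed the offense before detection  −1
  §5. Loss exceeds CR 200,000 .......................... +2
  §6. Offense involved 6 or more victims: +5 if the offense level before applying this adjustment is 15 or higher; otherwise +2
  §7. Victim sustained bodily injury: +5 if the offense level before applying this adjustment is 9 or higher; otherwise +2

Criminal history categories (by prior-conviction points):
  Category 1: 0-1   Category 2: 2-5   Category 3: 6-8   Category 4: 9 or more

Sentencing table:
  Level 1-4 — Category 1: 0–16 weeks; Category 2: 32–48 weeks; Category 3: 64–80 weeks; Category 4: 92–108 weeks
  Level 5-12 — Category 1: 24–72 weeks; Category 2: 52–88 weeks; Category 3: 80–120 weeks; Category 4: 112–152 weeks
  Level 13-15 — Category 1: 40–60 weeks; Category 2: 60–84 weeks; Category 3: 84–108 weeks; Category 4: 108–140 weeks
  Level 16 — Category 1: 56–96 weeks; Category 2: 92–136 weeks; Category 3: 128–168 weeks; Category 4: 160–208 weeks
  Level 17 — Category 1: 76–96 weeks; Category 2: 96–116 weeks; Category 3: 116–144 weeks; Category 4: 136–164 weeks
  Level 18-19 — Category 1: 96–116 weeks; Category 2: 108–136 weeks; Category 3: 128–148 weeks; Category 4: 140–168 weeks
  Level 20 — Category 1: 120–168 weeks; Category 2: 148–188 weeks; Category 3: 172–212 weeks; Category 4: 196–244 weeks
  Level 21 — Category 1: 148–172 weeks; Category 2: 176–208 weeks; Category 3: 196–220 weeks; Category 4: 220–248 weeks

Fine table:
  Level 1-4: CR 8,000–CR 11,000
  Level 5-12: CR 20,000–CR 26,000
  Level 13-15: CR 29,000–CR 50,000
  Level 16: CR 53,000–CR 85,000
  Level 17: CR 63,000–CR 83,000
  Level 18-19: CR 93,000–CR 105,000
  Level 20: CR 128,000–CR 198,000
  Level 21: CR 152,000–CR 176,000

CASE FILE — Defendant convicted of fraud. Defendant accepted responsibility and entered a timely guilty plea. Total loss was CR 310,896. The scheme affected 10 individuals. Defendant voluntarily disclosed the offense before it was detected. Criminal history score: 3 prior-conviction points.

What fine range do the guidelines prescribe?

Base offense level for fraud: 17.
§1 applies: 17 − 2 = 15.
§2 does not apply.
§4 applies: 15 − 1 = 14.
§5 applies: 14 + 2 = 16.
§6 applies (level before this adjustment is 16 ≥ 15, so +5): 16 + 5 = 21.
§7 does not apply.
Final offense level: 21.
Level 21 falls in the 21 band.
Fine table: Level 21 → CR 152,000–CR 176,000.

CR 152,000–CR 176,000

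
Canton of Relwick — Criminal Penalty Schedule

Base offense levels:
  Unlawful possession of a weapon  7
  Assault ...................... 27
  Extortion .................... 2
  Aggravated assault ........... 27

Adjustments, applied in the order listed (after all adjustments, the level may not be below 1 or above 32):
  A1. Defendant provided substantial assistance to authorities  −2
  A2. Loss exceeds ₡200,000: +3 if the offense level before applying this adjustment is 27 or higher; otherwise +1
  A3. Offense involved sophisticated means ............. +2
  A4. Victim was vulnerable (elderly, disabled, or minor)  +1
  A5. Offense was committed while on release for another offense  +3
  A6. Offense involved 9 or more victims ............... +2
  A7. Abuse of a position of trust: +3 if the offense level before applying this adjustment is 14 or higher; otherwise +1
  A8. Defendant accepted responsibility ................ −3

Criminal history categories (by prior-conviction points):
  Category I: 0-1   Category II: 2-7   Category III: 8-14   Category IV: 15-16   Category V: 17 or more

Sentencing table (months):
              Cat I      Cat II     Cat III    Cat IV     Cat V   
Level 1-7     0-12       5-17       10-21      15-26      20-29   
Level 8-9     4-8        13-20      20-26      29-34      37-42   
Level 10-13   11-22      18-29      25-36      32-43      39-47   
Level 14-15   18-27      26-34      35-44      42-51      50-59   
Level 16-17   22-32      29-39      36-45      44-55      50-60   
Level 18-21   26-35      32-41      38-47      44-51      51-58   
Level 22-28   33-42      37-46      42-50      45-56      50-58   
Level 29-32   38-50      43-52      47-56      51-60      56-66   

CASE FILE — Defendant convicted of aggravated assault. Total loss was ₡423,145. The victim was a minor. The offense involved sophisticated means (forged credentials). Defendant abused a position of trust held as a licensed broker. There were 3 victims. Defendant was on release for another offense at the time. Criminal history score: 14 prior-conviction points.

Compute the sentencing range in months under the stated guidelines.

47-56 months

Base offense level for aggravated assault: 27.
A2 applies (level before this adjustment is 27 ≥ 27, so +3): 27 + 3 = 30.
A3 applies: 30 + 2 = 32.
A4 applies: 32 + 1 = 33.
A5 applies: 33 + 3 = 36.
A6 does not apply.
A7 applies (level before this adjustment is 36 ≥ 14, so +3): 36 + 3 = 39.
A8 does not apply.
Level 39 exceeds the maximum of 32; capped at 32.
Final offense level: 32.
Criminal history: 14 prior points → Category III (8-14).
Level 32 falls in the 29-32 band.
Grid: Level 29-32 × Category III = 47-56 months.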